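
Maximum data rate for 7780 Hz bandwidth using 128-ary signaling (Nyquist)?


Rate = 2 * B * log2(M) = 2 * 7780 * 7.0 = 108920.0

108920.0 bps


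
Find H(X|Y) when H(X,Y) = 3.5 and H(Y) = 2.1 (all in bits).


H(X|Y) = H(X,Y) - H(Y) = 3.5 - 2.1 = 1.4

1.4 bits


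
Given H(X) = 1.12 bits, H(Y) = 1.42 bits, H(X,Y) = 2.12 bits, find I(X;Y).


I(X;Y) = H(X) + H(Y) - H(X,Y) = 1.12 + 1.42 - 2.12 = 0.42

0.42 bits


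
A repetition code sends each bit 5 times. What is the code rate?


Rate = k/n = 1/5

1/5


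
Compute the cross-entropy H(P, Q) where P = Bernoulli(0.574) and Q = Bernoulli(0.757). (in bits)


H(P,Q) = -p*log2(q) - (1-p)*log2(1-q). -0.574*log2(0.757) = 0.230538; -0.426*log2(0.243) = 0.869454. H(P,Q) = 0.230538 + 0.869454 = 1.1

1.1 bits


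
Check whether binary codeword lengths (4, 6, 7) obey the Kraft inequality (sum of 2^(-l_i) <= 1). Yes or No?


Kraft sum = sum(2^(-l_i)) = 0.0859, need <= 1. Result: satisfied (a binary prefix-free code with these lengths exists)

Yes


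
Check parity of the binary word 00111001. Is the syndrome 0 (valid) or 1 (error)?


Syndrome = XOR of all bits = 0 XOR 0 XOR 1 XOR 1 XOR 1 XOR 0 XOR 0 XOR 1 = 0

0


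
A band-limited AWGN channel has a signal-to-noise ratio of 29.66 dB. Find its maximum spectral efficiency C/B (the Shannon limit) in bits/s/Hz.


SNR_linear = 10^(29.66/10) = 924.6982; C/B = log2(1 + SNR_linear) = log2(1 + 924.6982) = 9.8544

9.8544 bits/s/Hz


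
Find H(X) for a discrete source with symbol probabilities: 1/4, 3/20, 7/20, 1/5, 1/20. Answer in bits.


H = -sum(p_i * log2(p_i)). Terms: -(1/4)*log2(1/4) = 0.500000; -(3/20)*log2(3/20) = 0.410545; -(7/20)*log2(7/20) = 0.530101; -(1/5)*log2(1/5) = 0.464386; -(1/20)*log2(1/20) = 0.216096. H = 0.500000 + 0.410545 + 0.530101 + 0.464386 + 0.216096 = 2.1211

2.1211 bits


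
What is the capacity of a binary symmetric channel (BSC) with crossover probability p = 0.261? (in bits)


H(p) = -p*log2(p) - (1-p)*log2(1-p) = -0.261*log2(0.261) - 0.739*log2(0.739) = 0.505786 + 0.322465 = 0.8283. C = 1 - H(p) = 1 - 0.8283 = 0.1717

0.1717 bits


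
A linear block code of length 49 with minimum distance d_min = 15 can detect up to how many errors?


Detection capability = d_min - 1 = 15 - 1 = 14

14 errors


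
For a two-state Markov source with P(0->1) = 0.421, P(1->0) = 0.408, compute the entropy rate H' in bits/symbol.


Stationary distribution: pi_0 = p10/(p01+p10) = 0.4922, pi_1 = 0.5078. Entropy rate H' = pi_0*H(p01) + pi_1*H(p10) = 0.4922*0.9819 + 0.5078*0.9754 = 0.9786

0.9786 bits/symbol


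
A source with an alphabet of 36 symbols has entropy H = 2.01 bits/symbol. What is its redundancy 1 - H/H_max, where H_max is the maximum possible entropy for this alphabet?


H_max = log2(K) = log2(36) = 5.1699 bits/symbol. Redundancy = 1 - H/H_max = 1 - 2.01/5.1699 = 1 - 0.3888 = 0.6112

0.6112


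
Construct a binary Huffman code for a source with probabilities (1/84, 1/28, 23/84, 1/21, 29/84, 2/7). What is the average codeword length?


Huffman construction (repeatedly merge the two least-probable nodes; each merge adds 1 bit to every symbol beneath it): 1/84 + 1/28 = 1/21; 1/21 + 1/21 = 2/21; 2/21 + 23/84 = 31/84; 2/7 + 29/84 = 53/84; 31/84 + 53/84 = 1. Resulting codeword lengths (in the order the probabilities were given): (4, 4, 2, 3, 2, 2). L_avg = sum(p_i * l_i) = 1/84*4 + 1/28*4 + 23/84*2 + 1/21*3 + 29/84*2 + 2/7*2 = 15/7 = 2.1429

2.1429 bits


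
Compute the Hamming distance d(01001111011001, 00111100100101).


Count differing positions: . ^ ^ ^ . . ^ ^ ^ ^ ^ ^ . . = 9 differences

9


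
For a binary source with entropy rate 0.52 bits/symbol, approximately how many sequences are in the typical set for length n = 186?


log2|A_typical| = nH = 186 * 0.52 = 96.72, so |A_typical| ~ 2^96.72 = 1.305e+29

1.305e+29


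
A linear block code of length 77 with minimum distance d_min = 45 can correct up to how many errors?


Correction capability = floor((d-1)/2) = floor((45-1)/2) = 22

22 errors


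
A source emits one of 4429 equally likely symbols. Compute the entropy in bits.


H = log2(n) = log2(4429) = 12.1128

12.1128 bits


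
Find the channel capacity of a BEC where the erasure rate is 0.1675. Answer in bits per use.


C = 1 - epsilon = 1 - 0.1675 = 0.8325

0.8325 bits


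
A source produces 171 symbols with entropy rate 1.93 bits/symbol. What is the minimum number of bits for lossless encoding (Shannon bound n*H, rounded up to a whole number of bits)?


Minimum bits >= n * H = 171 * 1.93 = 330.03, rounded up to a whole number of bits = 331

331 bits


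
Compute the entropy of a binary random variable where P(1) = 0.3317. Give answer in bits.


H = -p*log2(p) - (1-p)*log2(1-p). -0.3317*log2(0.3317) = 0.528083; -0.6683*log2(0.6683) = 0.388571. H = 0.528083 + 0.388571 = 0.9167

0.9167 bits


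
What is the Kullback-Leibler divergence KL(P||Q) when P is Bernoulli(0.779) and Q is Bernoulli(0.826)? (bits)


KL = p*log2(p/q) + (1-p)*log2((1-p)/(1-q)) = 0.779*log2(0.779/0.826) + 0.221*log2(0.221/0.174) = 0.0104

0.0104 bits


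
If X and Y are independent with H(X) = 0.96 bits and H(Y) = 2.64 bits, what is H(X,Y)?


For independent variables, H(X,Y) = H(X) + H(Y) = 0.96 + 2.64 = 3.6

3.6 bits


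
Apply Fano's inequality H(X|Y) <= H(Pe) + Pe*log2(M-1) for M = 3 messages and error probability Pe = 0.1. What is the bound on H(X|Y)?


H(Pe) = -Pe*log2(Pe) - (1-Pe)*log2(1-Pe) = -0.1*log2(0.1) - 0.9*log2(0.9) = 0.332193 + 0.136803 = 0.469. Pe*log2(M-1) = 0.1*log2(2) = 0.100000. Bound = H(Pe) + Pe*log2(M-1) = 0.332193 + 0.136803 + 0.100000 = 0.569

0.569 bits


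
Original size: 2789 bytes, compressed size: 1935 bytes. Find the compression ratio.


Ratio = original / compressed = 2789 / 1935 = 1.4413

1.4413


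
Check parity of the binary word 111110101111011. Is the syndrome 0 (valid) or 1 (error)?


Syndrome = XOR of all bits = 1 XOR 1 XOR 1 XOR 1 XOR 1 XOR 0 XOR 1 XOR 0 XOR 1 XOR 1 XOR 1 XOR 1 XOR 0 XOR 1 XOR 1 = 0

0


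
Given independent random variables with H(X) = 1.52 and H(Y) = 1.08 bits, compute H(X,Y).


For independent variables, H(X,Y) = H(X) + H(Y) = 1.52 + 1.08 = 2.6

2.6 bits


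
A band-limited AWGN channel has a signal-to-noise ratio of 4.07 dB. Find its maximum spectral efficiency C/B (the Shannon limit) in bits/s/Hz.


SNR_linear = 10^(4.07/10) = 2.5527; C/B = log2(1 + SNR_linear) = log2(1 + 2.5527) = 1.8289

1.8289 bits/s/Hz


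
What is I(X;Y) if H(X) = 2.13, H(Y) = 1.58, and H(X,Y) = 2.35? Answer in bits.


I(X;Y) = H(X) + H(Y) - H(X,Y) = 2.13 + 1.58 - 2.35 = 1.36

1.36 bits


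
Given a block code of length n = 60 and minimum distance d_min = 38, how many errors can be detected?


Detection capability = d_min - 1 = 38 - 1 = 37

37 errors


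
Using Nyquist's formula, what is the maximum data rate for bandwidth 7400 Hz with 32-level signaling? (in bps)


Rate = 2 * B * log2(M) = 2 * 7400 * 5.0 = 74000.0

74000.0 bps


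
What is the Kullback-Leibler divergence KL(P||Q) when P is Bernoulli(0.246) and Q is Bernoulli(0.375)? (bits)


KL = p*log2(p/q) + (1-p)*log2((1-p)/(1-q)) = 0.246*log2(0.246/0.375) + 0.754*log2(0.754/0.625) = 0.0545

0.0545 bits


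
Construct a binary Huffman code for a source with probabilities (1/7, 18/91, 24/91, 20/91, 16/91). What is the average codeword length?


Huffman construction (repeatedly merge the two least-probable nodes; each merge adds 1 bit to every symbol beneath it): 1/7 + 16/91 = 29/91; 18/91 + 20/91 = 38/91; 24/91 + 29/91 = 53/91; 38/91 + 53/91 = 1. Resulting codeword lengths (in the order the probabilities were given): (3, 2, 2, 2, 3). L_avg = sum(p_i * l_i) = 1/7*3 + 18/91*2 + 24/91*2 + 20/91*2 + 16/91*3 = 211/91 = 2.3187

2.3187 bits


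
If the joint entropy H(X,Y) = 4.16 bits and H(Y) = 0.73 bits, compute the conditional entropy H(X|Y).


H(X|Y) = H(X,Y) - H(Y) = 4.16 - 0.73 = 3.43

3.43 bits


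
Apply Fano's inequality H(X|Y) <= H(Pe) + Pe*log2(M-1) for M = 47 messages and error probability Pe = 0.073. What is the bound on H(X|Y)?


H(Pe) = -Pe*log2(Pe) - (1-Pe)*log2(1-Pe) = -0.073*log2(0.073) - 0.927*log2(0.927) = 0.275645 + 0.101376 = 0.377. Pe*log2(M-1) = 0.073*log2(46) = 0.403220. Bound = H(Pe) + Pe*log2(M-1) = 0.275645 + 0.101376 + 0.403220 = 0.7802

0.7802 bits


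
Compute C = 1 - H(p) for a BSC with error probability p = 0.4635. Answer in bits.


H(p) = -p*log2(p) - (1-p)*log2(1-p) = -0.4635*log2(0.4635) - 0.5365*log2(0.5365) = 0.514188 + 0.481965 = 0.9962. C = 1 - H(p) = 1 - 0.9962 = 0.0038

0.0038 bits


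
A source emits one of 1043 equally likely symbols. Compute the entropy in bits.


H = log2(n) = log2(1043) = 10.0265

10.0265 bits


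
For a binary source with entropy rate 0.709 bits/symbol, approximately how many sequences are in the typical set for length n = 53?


log2|A_typical| = nH = 53 * 0.709 = 37.577, so |A_typical| ~ 2^37.577 = 2.050e+11

2.050e+11


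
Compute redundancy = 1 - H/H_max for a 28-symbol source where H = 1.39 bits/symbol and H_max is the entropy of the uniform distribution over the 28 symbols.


H_max = log2(K) = log2(28) = 4.8074 bits/symbol. Redundancy = 1 - H/H_max = 1 - 1.39/4.8074 = 1 - 0.2891 = 0.7109

0.7109


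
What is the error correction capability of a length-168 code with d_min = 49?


Correction capability = floor((d-1)/2) = floor((49-1)/2) = 24

24 errors


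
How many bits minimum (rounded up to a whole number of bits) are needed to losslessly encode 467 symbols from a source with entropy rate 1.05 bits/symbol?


Minimum bits >= n * H = 467 * 1.05 = 490.35, rounded up to a whole number of bits = 491

491 bits


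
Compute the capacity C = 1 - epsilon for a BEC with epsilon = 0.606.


C = 1 - epsilon = 1 - 0.606 = 0.394

0.394 bits


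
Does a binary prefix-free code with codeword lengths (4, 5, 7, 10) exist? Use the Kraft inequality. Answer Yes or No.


Kraft sum = sum(2^(-l_i)) = 0.1025, need <= 1. Result: satisfied (a binary prefix-free code with these lengths exists)

Yes


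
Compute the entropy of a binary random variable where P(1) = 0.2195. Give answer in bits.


H = -p*log2(p) - (1-p)*log2(1-p). -0.2195*log2(0.2195) = 0.480202; -0.7805*log2(0.7805) = 0.279052. H = 0.480202 + 0.279052 = 0.7593

0.7593 bits


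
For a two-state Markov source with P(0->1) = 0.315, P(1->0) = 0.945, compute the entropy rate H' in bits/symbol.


Stationary distribution: pi_0 = p10/(p01+p10) = 0.75, pi_1 = 0.25. Entropy rate H' = pi_0*H(p01) + pi_1*H(p10) = 0.75*0.8989 + 0.25*0.3073 = 0.751

0.751 bits/symbol


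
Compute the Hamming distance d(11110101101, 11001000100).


Count differing positions: . . ^ ^ ^ ^ . ^ . . ^ = 6 differences

6


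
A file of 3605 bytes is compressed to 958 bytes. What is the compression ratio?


Ratio = original / compressed = 3605 / 958 = 3.763

3.763


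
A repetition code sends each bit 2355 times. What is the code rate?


Rate = k/n = 1/2355

1/2355


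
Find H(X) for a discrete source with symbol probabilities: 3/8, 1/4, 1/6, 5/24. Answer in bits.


H = -sum(p_i * log2(p_i)). Terms: -(3/8)*log2(3/8) = 0.530639; -(1/4)*log2(1/4) = 0.500000; -(1/6)*log2(1/6) = 0.430827; -(5/24)*log2(5/24) = 0.471466. H = 0.530639 + 0.500000 + 0.430827 + 0.471466 = 1.9329

1.9329 bits


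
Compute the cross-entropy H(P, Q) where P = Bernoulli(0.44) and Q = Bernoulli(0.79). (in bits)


H(P,Q) = -p*log2(q) - (1-p)*log2(1-q). -0.44*log2(0.79) = 0.149633; -0.56*log2(0.21) = 1.260862. H(P,Q) = 0.149633 + 1.260862 = 1.4105

1.4105 bits


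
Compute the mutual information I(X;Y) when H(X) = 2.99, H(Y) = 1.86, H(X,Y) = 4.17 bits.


I(X;Y) = H(X) + H(Y) - H(X,Y) = 2.99 + 1.86 - 4.17 = 0.68

0.68 bits


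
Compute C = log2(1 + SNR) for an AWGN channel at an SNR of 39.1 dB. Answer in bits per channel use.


SNR_linear = 10^(39.1/10) = 8128.3052; C = log2(1 + SNR_linear) = log2(1 + 8128.3052) = 12.9889

12.9889 bits/channel use


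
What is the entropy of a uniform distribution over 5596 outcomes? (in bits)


H = log2(n) = log2(5596) = 12.4502

12.4502 bits


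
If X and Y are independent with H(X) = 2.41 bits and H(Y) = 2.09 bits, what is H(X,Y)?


For independent variables, H(X,Y) = H(X) + H(Y) = 2.41 + 2.09 = 4.5

4.5 bits


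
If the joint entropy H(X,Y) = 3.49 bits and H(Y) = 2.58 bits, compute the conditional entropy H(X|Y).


H(X|Y) = H(X,Y) - H(Y) = 3.49 - 2.58 = 0.91

0.91 bits


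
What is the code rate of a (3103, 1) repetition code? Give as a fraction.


Rate = k/n = 1/3103

1/3103


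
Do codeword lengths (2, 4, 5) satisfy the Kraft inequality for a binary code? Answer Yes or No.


Kraft sum = sum(2^(-l_i)) = 0.3438, need <= 1. Result: satisfied (a binary prefix-free code with these lengths exists)

Yes


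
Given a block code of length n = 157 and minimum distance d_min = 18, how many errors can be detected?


Detection capability = d_min - 1 = 18 - 1 = 17

17 errors


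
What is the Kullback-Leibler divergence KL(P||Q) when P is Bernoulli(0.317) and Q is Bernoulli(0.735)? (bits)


KL = p*log2(p/q) + (1-p)*log2((1-p)/(1-q)) = 0.317*log2(0.317/0.735) + 0.683*log2(0.683/0.265) = 0.5483

0.5483 bits


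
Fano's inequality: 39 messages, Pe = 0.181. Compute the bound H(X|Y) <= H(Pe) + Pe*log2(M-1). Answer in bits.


H(Pe) = -Pe*log2(Pe) - (1-Pe)*log2(1-Pe) = -0.181*log2(0.181) - 0.819*log2(0.819) = 0.446335 + 0.235925 = 0.6823. Pe*log2(M-1) = 0.181*log2(38) = 0.949875. Bound = H(Pe) + Pe*log2(M-1) = 0.446335 + 0.235925 + 0.949875 = 1.6321

1.6321 bits


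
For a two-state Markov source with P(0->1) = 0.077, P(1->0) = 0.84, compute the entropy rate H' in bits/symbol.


Stationary distribution: pi_0 = p10/(p01+p10) = 0.916, pi_1 = 0.084. Entropy rate H' = pi_0*H(p01) + pi_1*H(p10) = 0.916*0.3915 + 0.084*0.6343 = 0.4119

0.4119 bits/symbol


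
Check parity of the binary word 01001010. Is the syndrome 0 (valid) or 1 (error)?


Syndrome = XOR of all bits = 0 XOR 1 XOR 0 XOR 0 XOR 1 XOR 0 XOR 1 XOR 0 = 1

1


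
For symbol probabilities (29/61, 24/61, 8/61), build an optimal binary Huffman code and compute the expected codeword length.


Huffman construction (repeatedly merge the two least-probable nodes; each merge adds 1 bit to every symbol beneath it): 8/61 + 24/61 = 32/61; 29/61 + 32/61 = 1. Resulting codeword lengths (in the order the probabilities were given): (1, 2, 2). L_avg = sum(p_i * l_i) = 29/61*1 + 24/61*2 + 8/61*2 = 93/61 = 1.5246

1.5246 bits


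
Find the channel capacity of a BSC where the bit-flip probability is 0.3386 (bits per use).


H(p) = -p*log2(p) - (1-p)*log2(1-p) = -0.3386*log2(0.3386) - 0.6614*log2(0.6614) = 0.529010 + 0.394462 = 0.9235. C = 1 - H(p) = 1 - 0.9235 = 0.0765

0.0765 bits


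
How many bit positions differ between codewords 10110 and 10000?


Count differing positions: . . ^ ^ . = 2 differences

2


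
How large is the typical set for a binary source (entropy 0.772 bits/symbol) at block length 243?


log2|A_typical| = nH = 243 * 0.772 = 187.596, so |A_typical| ~ 2^187.596 = 2.965e+56

2.965e+56


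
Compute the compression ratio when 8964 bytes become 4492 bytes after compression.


Ratio = original / compressed = 8964 / 4492 = 1.9955

1.9955


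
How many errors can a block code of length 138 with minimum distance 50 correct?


Correction capability = floor((d-1)/2) = floor((50-1)/2) = 24

24 errors


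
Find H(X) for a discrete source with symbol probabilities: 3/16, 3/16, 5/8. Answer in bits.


H = -sum(p_i * log2(p_i)). Terms: -(3/16)*log2(3/16) = 0.452820; -(3/16)*log2(3/16) = 0.452820; -(5/8)*log2(5/8) = 0.423795. H = 0.452820 + 0.452820 + 0.423795 = 1.3294

1.3294 bits


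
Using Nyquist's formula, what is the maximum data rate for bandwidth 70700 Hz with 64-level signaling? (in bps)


Rate = 2 * B * log2(M) = 2 * 70700 * 6.0 = 848400.0

848400.0 bps


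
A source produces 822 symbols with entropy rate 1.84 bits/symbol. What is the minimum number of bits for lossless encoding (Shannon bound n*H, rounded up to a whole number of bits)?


Minimum bits >= n * H = 822 * 1.84 = 1512.48, rounded up to a whole number of bits = 1513

1513 bits


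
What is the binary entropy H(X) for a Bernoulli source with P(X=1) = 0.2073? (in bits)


H = -p*log2(p) - (1-p)*log2(1-p). -0.2073*log2(0.2073) = 0.470614; -0.7927*log2(0.7927) = 0.265676. H = 0.470614 + 0.265676 = 0.7363

0.7363 bits


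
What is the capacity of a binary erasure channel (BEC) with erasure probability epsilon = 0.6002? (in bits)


C = 1 - epsilon = 1 - 0.6002 = 0.3998

0.3998 bits


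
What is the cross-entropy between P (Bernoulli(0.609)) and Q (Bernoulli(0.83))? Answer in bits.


H(P,Q) = -p*log2(q) - (1-p)*log2(1-q). -0.609*log2(0.83) = 0.163709; -0.391*log2(0.17) = 0.999550. H(P,Q) = 0.163709 + 0.999550 = 1.1633

1.1633 bits


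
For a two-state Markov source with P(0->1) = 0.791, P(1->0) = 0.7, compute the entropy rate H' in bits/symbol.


Stationary distribution: pi_0 = p10/(p01+p10) = 0.4695, pi_1 = 0.5305. Entropy rate H' = pi_0*H(p01) + pi_1*H(p10) = 0.4695*0.7396 + 0.5305*0.8813 = 0.8148

0.8148 bits/symbol


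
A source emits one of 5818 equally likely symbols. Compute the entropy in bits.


H = log2(n) = log2(5818) = 12.5063

12.5063 bits


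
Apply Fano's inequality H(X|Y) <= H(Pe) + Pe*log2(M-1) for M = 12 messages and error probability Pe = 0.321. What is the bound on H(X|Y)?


H(Pe) = -Pe*log2(Pe) - (1-Pe)*log2(1-Pe) = -0.321*log2(0.321) - 0.679*log2(0.679) = 0.526233 + 0.379233 = 0.9055. Pe*log2(M-1) = 0.321*log2(11) = 1.110478. Bound = H(Pe) + Pe*log2(M-1) = 0.526233 + 0.379233 + 1.110478 = 2.0159

2.0159 bits


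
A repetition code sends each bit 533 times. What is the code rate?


Rate = k/n = 1/533

1/533


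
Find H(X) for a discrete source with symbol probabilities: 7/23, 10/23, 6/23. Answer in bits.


H = -sum(p_i * log2(p_i)). Terms: -(7/23)*log2(7/23) = 0.522324; -(10/23)*log2(10/23) = 0.522450; -(6/23)*log2(6/23) = 0.505722. H = 0.522324 + 0.522450 + 0.505722 = 1.5505

1.5505 bits


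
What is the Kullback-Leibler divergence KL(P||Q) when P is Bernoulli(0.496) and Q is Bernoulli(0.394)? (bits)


KL = p*log2(p/q) + (1-p)*log2((1-p)/(1-q)) = 0.496*log2(0.496/0.394) + 0.504*log2(0.504/0.606) = 0.0307

0.0307 bits


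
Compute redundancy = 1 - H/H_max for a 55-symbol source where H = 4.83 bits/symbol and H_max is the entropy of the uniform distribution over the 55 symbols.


H_max = log2(K) = log2(55) = 5.7814 bits/symbol. Redundancy = 1 - H/H_max = 1 - 4.83/5.7814 = 1 - 0.8354 = 0.1646

0.1646


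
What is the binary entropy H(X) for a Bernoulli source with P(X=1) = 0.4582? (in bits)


H = -p*log2(p) - (1-p)*log2(1-p). -0.4582*log2(0.4582) = 0.515911; -0.5418*log2(0.5418) = 0.479042. H = 0.515911 + 0.479042 = 0.995

0.995 bits


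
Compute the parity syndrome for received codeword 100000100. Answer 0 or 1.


Syndrome = XOR of all bits = 1 XOR 0 XOR 0 XOR 0 XOR 0 XOR 0 XOR 1 XOR 0 XOR 0 = 0

0


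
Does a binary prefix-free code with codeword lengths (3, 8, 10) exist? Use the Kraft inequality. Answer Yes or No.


Kraft sum = sum(2^(-l_i)) = 0.1299, need <= 1. Result: satisfied (a binary prefix-free code with these lengths exists)

Yes


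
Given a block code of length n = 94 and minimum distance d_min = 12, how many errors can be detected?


Detection capability = d_min - 1 = 12 - 1 = 11

11 errors


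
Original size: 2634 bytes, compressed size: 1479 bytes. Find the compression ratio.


Ratio = original / compressed = 2634 / 1479 = 1.7809

1.7809


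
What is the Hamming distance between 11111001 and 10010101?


Count differing positions: . ^ ^ . ^ ^ . . = 4 differences

4


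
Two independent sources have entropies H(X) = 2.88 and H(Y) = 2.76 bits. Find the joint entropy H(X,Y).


For independent variables, H(X,Y) = H(X) + H(Y) = 2.88 + 2.76 = 5.64

5.64 bits


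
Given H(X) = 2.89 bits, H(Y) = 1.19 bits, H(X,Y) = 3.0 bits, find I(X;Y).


I(X;Y) = H(X) + H(Y) - H(X,Y) = 2.89 + 1.19 - 3.0 = 1.08

1.08 bits


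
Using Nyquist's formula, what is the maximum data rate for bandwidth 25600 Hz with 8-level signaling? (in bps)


Rate = 2 * B * log2(M) = 2 * 25600 * 3.0 = 153600.0

153600.0 bps


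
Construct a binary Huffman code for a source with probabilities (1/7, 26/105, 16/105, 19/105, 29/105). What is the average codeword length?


Huffman construction (repeatedly merge the two least-probable nodes; each merge adds 1 bit to every symbol beneath it): 1/7 + 16/105 = 31/105; 19/105 + 26/105 = 3/7; 29/105 + 31/105 = 4/7; 3/7 + 4/7 = 1. Resulting codeword lengths (in the order the probabilities were given): (3, 2, 3, 2, 2). L_avg = sum(p_i * l_i) = 1/7*3 + 26/105*2 + 16/105*3 + 19/105*2 + 29/105*2 = 241/105 = 2.2952

2.2952 bits


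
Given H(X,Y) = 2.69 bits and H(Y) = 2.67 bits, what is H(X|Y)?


H(X|Y) = H(X,Y) - H(Y) = 2.69 - 2.67 = 0.02

0.02 bits


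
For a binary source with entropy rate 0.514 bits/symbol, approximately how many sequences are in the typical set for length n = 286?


log2|A_typical| = nH = 286 * 0.514 = 147.004, so |A_typical| ~ 2^147.004 = 1.789e+44

1.789e+44


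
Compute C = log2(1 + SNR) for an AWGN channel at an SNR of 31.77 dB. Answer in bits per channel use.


SNR_linear = 10^(31.77/10) = 1503.142; C = log2(1 + SNR_linear) = log2(1 + 1503.142) = 10.5547

10.5547 bits/channel use


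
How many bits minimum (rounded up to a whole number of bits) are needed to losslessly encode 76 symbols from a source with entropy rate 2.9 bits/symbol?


Minimum bits >= n * H = 76 * 2.9 = 220.4, rounded up to a whole number of bits = 221

221 bits


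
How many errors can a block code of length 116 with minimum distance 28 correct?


Correction capability = floor((d-1)/2) = floor((28-1)/2) = 13

13 errors


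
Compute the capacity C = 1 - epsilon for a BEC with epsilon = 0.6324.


C = 1 - epsilon = 1 - 0.6324 = 0.3676

0.3676 bits


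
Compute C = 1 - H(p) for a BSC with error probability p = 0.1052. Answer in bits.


H(p) = -p*log2(p) - (1-p)*log2(1-p) = -0.1052*log2(0.1052) - 0.8948*log2(0.8948) = 0.341773 + 0.143493 = 0.4853. C = 1 - H(p) = 1 - 0.4853 = 0.5147

0.5147 bits


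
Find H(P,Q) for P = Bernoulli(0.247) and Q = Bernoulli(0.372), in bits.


H(P,Q) = -p*log2(q) - (1-p)*log2(1-q). -0.247*log2(0.372) = 0.352376; -0.753*log2(0.628) = 0.505386. H(P,Q) = 0.352376 + 0.505386 = 0.8578

0.8578 bits


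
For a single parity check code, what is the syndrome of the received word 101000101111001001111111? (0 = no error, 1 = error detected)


Syndrome = XOR of all bits = 1 XOR 0 XOR 1 XOR 0 XOR 0 XOR 0 XOR 1 XOR 0 XOR 1 XOR 1 XOR 1 XOR 1 XOR 0 XOR 0 XOR 1 XOR 0 XOR 0 XOR 1 XOR 1 XOR 1 XOR 1 XOR 1 XOR 1 XOR 1 = 1

1


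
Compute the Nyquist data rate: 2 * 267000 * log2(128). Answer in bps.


Rate = 2 * B * log2(M) = 2 * 267000 * 7.0 = 3738000.0

3738000.0 bps


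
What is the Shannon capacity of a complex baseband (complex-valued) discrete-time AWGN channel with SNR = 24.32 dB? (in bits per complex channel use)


SNR_linear = 10^(24.32/10) = 270.3958; C = log2(1 + SNR_linear) = log2(1 + 270.3958) = 8.0843

8.0843 bits/channel use


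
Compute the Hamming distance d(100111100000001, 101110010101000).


Count differing positions: . . ^ . . ^ ^ ^ . ^ . ^ . . ^ = 7 differences

7


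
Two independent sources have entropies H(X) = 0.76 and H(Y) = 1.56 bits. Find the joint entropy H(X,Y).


For independent variables, H(X,Y) = H(X) + H(Y) = 0.76 + 1.56 = 2.32

2.32 bits


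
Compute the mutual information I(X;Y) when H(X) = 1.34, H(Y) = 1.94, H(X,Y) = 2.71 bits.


I(X;Y) = H(X) + H(Y) - H(X,Y) = 1.34 + 1.94 - 2.71 = 0.57

0.57 bits


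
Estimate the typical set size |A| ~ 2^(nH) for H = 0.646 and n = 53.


log2|A_typical| = nH = 53 * 0.646 = 34.238, so |A_typical| ~ 2^34.238 = 2.026e+10

2.026e+10


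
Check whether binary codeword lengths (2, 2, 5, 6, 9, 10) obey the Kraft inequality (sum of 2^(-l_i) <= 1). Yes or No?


Kraft sum = sum(2^(-l_i)) = 0.5498, need <= 1. Result: satisfied (a binary prefix-free code with these lengths exists)

Yes


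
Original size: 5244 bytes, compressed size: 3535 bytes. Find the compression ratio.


Ratio = original / compressed = 5244 / 3535 = 1.4835

1.4835


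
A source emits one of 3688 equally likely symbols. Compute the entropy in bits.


H = log2(n) = log2(3688) = 11.8486

11.8486 bits


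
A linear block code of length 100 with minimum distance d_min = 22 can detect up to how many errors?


Detection capability = d_min - 1 = 22 - 1 = 21

21 errors


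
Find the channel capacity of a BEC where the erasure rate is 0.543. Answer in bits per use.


C = 1 - epsilon = 1 - 0.543 = 0.457

0.457 bits


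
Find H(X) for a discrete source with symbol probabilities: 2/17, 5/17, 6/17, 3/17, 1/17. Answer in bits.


H = -sum(p_i * log2(p_i)). Terms: -(2/17)*log2(2/17) = 0.363231; -(5/17)*log2(5/17) = 0.519275; -(6/17)*log2(6/17) = 0.530294; -(3/17)*log2(3/17) = 0.441618; -(1/17)*log2(1/17) = 0.240439. H = 0.363231 + 0.519275 + 0.530294 + 0.441618 + 0.240439 = 2.0949

2.0949 bits


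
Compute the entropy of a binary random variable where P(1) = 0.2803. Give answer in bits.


H = -p*log2(p) - (1-p)*log2(1-p). -0.2803*log2(0.2803) = 0.514338; -0.7197*log2(0.7197) = 0.341521. H = 0.514338 + 0.341521 = 0.8559

0.8559 bits


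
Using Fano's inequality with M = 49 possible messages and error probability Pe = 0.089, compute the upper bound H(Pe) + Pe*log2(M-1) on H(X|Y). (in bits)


H(Pe) = -Pe*log2(Pe) - (1-Pe)*log2(1-Pe) = -0.089*log2(0.089) - 0.911*log2(0.911) = 0.310615 + 0.122509 = 0.4331. Pe*log2(M-1) = 0.089*log2(48) = 0.497062. Bound = H(Pe) + Pe*log2(M-1) = 0.310615 + 0.122509 + 0.497062 = 0.9302

0.9302 bits


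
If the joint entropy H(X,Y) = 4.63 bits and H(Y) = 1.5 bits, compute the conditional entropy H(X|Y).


H(X|Y) = H(X,Y) - H(Y) = 4.63 - 1.5 = 3.13

3.13 bits


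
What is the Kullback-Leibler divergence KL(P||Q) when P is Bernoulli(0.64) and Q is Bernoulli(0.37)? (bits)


KL = p*log2(p/q) + (1-p)*log2((1-p)/(1-q)) = 0.64*log2(0.64/0.37) + 0.36*log2(0.36/0.63) = 0.2153

0.2153 bits


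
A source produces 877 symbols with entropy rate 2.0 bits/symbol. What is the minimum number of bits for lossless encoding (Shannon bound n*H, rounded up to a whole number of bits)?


Minimum bits >= n * H = 877 * 2.0 = 1754.0, rounded up to a whole number of bits = 1754

1754 bits


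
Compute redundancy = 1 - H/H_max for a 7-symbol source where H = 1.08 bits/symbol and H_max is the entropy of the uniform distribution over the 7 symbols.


H_max = log2(K) = log2(7) = 2.8074 bits/symbol. Redundancy = 1 - H/H_max = 1 - 1.08/2.8074 = 1 - 0.3847 = 0.6153

0.6153


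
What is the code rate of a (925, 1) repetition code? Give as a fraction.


Rate = k/n = 1/925

1/925


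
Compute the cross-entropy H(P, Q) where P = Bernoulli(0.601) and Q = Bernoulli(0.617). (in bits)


H(P,Q) = -p*log2(q) - (1-p)*log2(1-q). -0.601*log2(0.617) = 0.418691; -0.399*log2(0.383) = 0.552449. H(P,Q) = 0.418691 + 0.552449 = 0.9711

0.9711 bits


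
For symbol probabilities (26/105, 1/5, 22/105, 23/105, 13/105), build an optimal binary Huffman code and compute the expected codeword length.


Huffman construction (repeatedly merge the two least-probable nodes; each merge adds 1 bit to every symbol beneath it): 13/105 + 1/5 = 34/105; 22/105 + 23/105 = 3/7; 26/105 + 34/105 = 4/7; 3/7 + 4/7 = 1. Resulting codeword lengths (in the order the probabilities were given): (2, 3, 2, 2, 3). L_avg = sum(p_i * l_i) = 26/105*2 + 1/5*3 + 22/105*2 + 23/105*2 + 13/105*3 = 244/105 = 2.3238

2.3238 bits


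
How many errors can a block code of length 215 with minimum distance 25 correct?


Correction capability = floor((d-1)/2) = floor((25-1)/2) = 12

12 errors


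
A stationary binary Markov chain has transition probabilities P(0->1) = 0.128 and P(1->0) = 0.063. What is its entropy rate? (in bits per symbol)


Stationary distribution: pi_0 = p10/(p01+p10) = 0.3298, pi_1 = 0.6702. Entropy rate H' = pi_0*H(p01) + pi_1*H(p10) = 0.3298*0.5519 + 0.6702*0.3392 = 0.4094

0.4094 bits/symbol


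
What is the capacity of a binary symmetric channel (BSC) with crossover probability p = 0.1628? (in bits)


H(p) = -p*log2(p) - (1-p)*log2(1-p) = -0.1628*log2(0.1628) - 0.8372*log2(0.8372) = 0.426345 + 0.214621 = 0.641. C = 1 - H(p) = 1 - 0.641 = 0.359

0.359 bits


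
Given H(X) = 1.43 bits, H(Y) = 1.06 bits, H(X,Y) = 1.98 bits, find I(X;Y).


I(X;Y) = H(X) + H(Y) - H(X,Y) = 1.43 + 1.06 - 1.98 = 0.51

0.51 bits


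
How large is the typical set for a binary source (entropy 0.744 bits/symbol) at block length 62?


log2|A_typical| = nH = 62 * 0.744 = 46.128, so |A_typical| ~ 2^46.128 = 7.690e+13

7.690e+13


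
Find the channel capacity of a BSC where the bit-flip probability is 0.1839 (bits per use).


H(p) = -p*log2(p) - (1-p)*log2(1-p) = -0.1839*log2(0.1839) - 0.8161*log2(0.8161) = 0.449269 + 0.239266 = 0.6885. C = 1 - H(p) = 1 - 0.6885 = 0.3115

0.3115 bits


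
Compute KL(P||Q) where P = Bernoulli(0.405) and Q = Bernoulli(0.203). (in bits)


KL = p*log2(p/q) + (1-p)*log2((1-p)/(1-q)) = 0.405*log2(0.405/0.203) + 0.595*log2(0.595/0.797) = 0.1527

0.1527 bits


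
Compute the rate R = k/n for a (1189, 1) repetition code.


Rate = k/n = 1/1189

1/1189


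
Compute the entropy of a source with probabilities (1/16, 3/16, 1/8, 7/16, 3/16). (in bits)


H = -sum(p_i * log2(p_i)). Terms: -(1/16)*log2(1/16) = 0.250000; -(3/16)*log2(3/16) = 0.452820; -(1/8)*log2(1/8) = 0.375000; -(7/16)*log2(7/16) = 0.521782; -(3/16)*log2(3/16) = 0.452820. H = 0.250000 + 0.452820 + 0.375000 + 0.521782 + 0.452820 = 2.0524

2.0524 bits


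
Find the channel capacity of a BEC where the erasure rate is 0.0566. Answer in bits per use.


C = 1 - epsilon = 1 - 0.0566 = 0.9434

0.9434 bits


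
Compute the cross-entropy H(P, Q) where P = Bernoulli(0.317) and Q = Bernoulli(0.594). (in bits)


H(P,Q) = -p*log2(q) - (1-p)*log2(1-q). -0.317*log2(0.594) = 0.238214; -0.683*log2(0.406) = 0.888206. H(P,Q) = 0.238214 + 0.888206 = 1.1264

1.1264 bits


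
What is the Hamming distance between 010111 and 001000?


Count differing positions: . ^ ^ ^ ^ ^ = 5 differences

5


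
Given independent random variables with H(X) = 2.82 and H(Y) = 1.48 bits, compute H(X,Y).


For independent variables, H(X,Y) = H(X) + H(Y) = 2.82 + 1.48 = 4.3

4.3 bits


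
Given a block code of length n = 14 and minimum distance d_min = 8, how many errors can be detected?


Detection capability = d_min - 1 = 8 - 1 = 7

7 errors


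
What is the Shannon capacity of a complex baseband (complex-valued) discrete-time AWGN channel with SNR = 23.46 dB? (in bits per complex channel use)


SNR_linear = 10^(23.46/10) = 221.8196; C = log2(1 + SNR_linear) = log2(1 + 221.8196) = 7.7997

7.7997 bits/channel use


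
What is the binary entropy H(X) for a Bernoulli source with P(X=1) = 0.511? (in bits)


H = -p*log2(p) - (1-p)*log2(1-p). -0.511*log2(0.511) = 0.494957; -0.489*log2(0.489) = 0.504694. H = 0.494957 + 0.504694 = 0.9997

0.9997 bits


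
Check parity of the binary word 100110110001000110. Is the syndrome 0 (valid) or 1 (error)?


Syndrome = XOR of all bits = 1 XOR 0 XOR 0 XOR 1 XOR 1 XOR 0 XOR 1 XOR 1 XOR 0 XOR 0 XOR 0 XOR 1 XOR 0 XOR 0 XOR 0 XOR 1 XOR 1 XOR 0 = 0

0


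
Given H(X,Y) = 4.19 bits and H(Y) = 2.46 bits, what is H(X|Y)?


H(X|Y) = H(X,Y) - H(Y) = 4.19 - 2.46 = 1.73

1.73 bits


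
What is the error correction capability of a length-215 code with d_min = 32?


Correction capability = floor((d-1)/2) = floor((32-1)/2) = 15

15 errors


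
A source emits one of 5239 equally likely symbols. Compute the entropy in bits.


H = log2(n) = log2(5239) = 12.3551

12.3551 bits


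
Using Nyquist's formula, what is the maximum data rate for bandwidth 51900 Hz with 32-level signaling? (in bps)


Rate = 2 * B * log2(M) = 2 * 51900 * 5.0 = 519000.0

519000.0 bps


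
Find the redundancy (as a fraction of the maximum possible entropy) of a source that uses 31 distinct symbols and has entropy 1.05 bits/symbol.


H_max = log2(K) = log2(31) = 4.9542 bits/symbol. Redundancy = 1 - H/H_max = 1 - 1.05/4.9542 = 1 - 0.2119 = 0.7881

0.7881


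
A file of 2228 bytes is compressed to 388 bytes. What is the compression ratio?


Ratio = original / compressed = 2228 / 388 = 5.7423

5.7423


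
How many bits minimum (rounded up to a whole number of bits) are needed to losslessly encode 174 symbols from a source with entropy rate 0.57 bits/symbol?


Minimum bits >= n * H = 174 * 0.57 = 99.18, rounded up to a whole number of bits = 100

100 bits


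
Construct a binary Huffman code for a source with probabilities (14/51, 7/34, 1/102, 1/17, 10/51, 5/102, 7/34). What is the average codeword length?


Huffman construction (repeatedly merge the two least-probable nodes; each merge adds 1 bit to every symbol beneath it): 1/102 + 5/102 = 1/17; 1/17 + 1/17 = 2/17; 2/17 + 10/51 = 16/51; 7/34 + 7/34 = 7/17; 14/51 + 16/51 = 10/17; 7/17 + 10/17 = 1. Resulting codeword lengths (in the order the probabilities were given): (2, 2, 5, 4, 3, 5, 2). L_avg = sum(p_i * l_i) = 14/51*2 + 7/34*2 + 1/102*5 + 1/17*4 + 10/51*3 + 5/102*5 + 7/34*2 = 127/51 = 2.4902

2.4902 bits


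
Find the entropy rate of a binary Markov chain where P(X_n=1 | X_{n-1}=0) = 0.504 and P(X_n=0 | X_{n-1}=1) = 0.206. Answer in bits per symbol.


Stationary distribution: pi_0 = p10/(p01+p10) = 0.2901, pi_1 = 0.7099. Entropy rate H' = pi_0*H(p01) + pi_1*H(p10) = 0.2901*1.0 + 0.7099*0.7338 = 0.811

0.811 bits/symbol


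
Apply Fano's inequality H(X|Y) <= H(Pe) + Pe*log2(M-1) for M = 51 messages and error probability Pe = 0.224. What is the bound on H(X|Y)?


H(Pe) = -Pe*log2(Pe) - (1-Pe)*log2(1-Pe) = -0.224*log2(0.224) - 0.776*log2(0.776) = 0.483488 + 0.283916 = 0.7674. Pe*log2(M-1) = 0.224*log2(50) = 1.264224. Bound = H(Pe) + Pe*log2(M-1) = 0.483488 + 0.283916 + 1.264224 = 2.0316

2.0316 bits


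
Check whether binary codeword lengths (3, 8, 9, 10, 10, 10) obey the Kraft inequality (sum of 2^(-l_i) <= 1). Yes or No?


Kraft sum = sum(2^(-l_i)) = 0.1338, need <= 1. Result: satisfied (a binary prefix-free code with these lengths exists)

Yes


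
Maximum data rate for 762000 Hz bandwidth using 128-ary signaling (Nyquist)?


Rate = 2 * B * log2(M) = 2 * 762000 * 7.0 = 10668000.0

10668000.0 bps


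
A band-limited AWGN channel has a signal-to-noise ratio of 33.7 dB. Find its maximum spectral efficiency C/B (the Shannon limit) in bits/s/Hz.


SNR_linear = 10^(33.7/10) = 2344.2288; C/B = log2(1 + SNR_linear) = log2(1 + 2344.2288) = 11.1955

11.1955 bits/s/Hz


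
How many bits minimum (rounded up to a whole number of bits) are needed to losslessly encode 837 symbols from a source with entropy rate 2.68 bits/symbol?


Minimum bits >= n * H = 837 * 2.68 = 2243.16, rounded up to a whole number of bits = 2244

2244 bits


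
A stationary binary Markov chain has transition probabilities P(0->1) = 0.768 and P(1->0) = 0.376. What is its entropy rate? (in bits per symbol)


Stationary distribution: pi_0 = p10/(p01+p10) = 0.3287, pi_1 = 0.6713. Entropy rate H' = pi_0*H(p01) + pi_1*H(p10) = 0.3287*0.7815 + 0.6713*0.9552 = 0.8981

0.8981 bits/symbol


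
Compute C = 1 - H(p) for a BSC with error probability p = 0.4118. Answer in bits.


H(p) = -p*log2(p) - (1-p)*log2(1-p) = -0.4118*log2(0.4118) - 0.5882*log2(0.5882) = 0.527098 + 0.450338 = 0.9774. C = 1 - H(p) = 1 - 0.9774 = 0.0226

0.0226 bits


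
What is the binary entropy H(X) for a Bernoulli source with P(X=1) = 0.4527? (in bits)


H = -p*log2(p) - (1-p)*log2(1-p). -0.4527*log2(0.4527) = 0.517605; -0.5473*log2(0.5473) = 0.475930. H = 0.517605 + 0.475930 = 0.9935

0.9935 bits


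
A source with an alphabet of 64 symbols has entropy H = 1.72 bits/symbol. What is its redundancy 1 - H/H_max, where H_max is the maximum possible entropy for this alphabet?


H_max = log2(K) = log2(64) = 6.0 bits/symbol. Redundancy = 1 - H/H_max = 1 - 1.72/6.0 = 1 - 0.2867 = 0.7133

0.7133


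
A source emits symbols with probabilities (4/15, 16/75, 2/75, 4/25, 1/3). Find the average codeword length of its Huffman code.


Huffman construction (repeatedly merge the two least-probable nodes; each merge adds 1 bit to every symbol beneath it): 2/75 + 4/25 = 14/75; 14/75 + 16/75 = 2/5; 4/15 + 1/3 = 3/5; 2/5 + 3/5 = 1. Resulting codeword lengths (in the order the probabilities were given): (2, 2, 3, 3, 2). L_avg = sum(p_i * l_i) = 4/15*2 + 16/75*2 + 2/75*3 + 4/25*3 + 1/3*2 = 164/75 = 2.1867

2.1867 bits


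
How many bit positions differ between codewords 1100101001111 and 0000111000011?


Count differing positions: ^ ^ . . . ^ . . . ^ ^ . . = 5 differences

5


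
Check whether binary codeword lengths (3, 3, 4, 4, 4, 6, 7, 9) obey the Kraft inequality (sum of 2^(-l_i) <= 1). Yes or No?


Kraft sum = sum(2^(-l_i)) = 0.4629, need <= 1. Result: satisfied (a binary prefix-free code with these lengths exists)

Yes


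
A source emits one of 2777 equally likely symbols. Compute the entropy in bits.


H = log2(n) = log2(2777) = 11.4393

11.4393 bits


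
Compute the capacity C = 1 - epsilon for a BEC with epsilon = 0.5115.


C = 1 - epsilon = 1 - 0.5115 = 0.4885

0.4885 bits


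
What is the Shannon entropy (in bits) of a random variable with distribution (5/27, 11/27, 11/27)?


H = -sum(p_i * log2(p_i)). Terms: -(5/27)*log2(5/27) = 0.450548; -(11/27)*log2(11/27) = 0.527778; -(11/27)*log2(11/27) = 0.527778. H = 0.450548 + 0.527778 + 0.527778 = 1.5061

1.5061 bits


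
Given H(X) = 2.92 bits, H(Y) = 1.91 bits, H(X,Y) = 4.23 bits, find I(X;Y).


I(X;Y) = H(X) + H(Y) - H(X,Y) = 2.92 + 1.91 - 4.23 = 0.6

0.6 bits


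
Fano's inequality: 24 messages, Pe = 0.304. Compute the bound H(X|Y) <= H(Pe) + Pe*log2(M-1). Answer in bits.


H(Pe) = -Pe*log2(Pe) - (1-Pe)*log2(1-Pe) = -0.304*log2(0.304) - 0.696*log2(0.696) = 0.522228 + 0.363897 = 0.8861. Pe*log2(M-1) = 0.304*log2(23) = 1.375163. Bound = H(Pe) + Pe*log2(M-1) = 0.522228 + 0.363897 + 1.375163 = 2.2613

2.2613 bits


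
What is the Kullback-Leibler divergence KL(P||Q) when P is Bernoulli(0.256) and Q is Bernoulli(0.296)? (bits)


KL = p*log2(p/q) + (1-p)*log2((1-p)/(1-q)) = 0.256*log2(0.256/0.296) + 0.744*log2(0.744/0.704) = 0.0057

0.0057 bits


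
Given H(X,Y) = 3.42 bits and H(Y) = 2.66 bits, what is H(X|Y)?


H(X|Y) = H(X,Y) - H(Y) = 3.42 - 2.66 = 0.76

0.76 bits


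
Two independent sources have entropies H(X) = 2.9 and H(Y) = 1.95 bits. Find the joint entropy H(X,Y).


For independent variables, H(X,Y) = H(X) + H(Y) = 2.9 + 1.95 = 4.85

4.85 bits


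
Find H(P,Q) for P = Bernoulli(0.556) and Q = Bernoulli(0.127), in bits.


H(P,Q) = -p*log2(q) - (1-p)*log2(1-q). -0.556*log2(0.127) = 1.655267; -0.444*log2(0.873) = 0.087000. H(P,Q) = 1.655267 + 0.087000 = 1.7423

1.7423 bits


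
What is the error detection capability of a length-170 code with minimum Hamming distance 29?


Detection capability = d_min - 1 = 29 - 1 = 28

28 errors


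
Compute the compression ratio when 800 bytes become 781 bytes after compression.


Ratio = original / compressed = 800 / 781 = 1.0243

1.0243


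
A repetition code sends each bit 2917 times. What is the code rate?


Rate = k/n = 1/2917

1/2917


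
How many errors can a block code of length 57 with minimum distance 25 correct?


Correction capability = floor((d-1)/2) = floor((25-1)/2) = 12

12 errors
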